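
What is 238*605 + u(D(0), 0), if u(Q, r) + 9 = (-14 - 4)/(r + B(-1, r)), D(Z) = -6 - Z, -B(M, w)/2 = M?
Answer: 143972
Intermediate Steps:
B(M, w) = -2*M
u(Q, r) = -9 - 18/(2 + r) (u(Q, r) = -9 + (-14 - 4)/(r - 2*(-1)) = -9 - 18/(r + 2) = -9 - 18/(2 + r))
238*605 + u(D(0), 0) = 238*605 + 9*(-4 - 1*0)/(2 + 0) = 143990 + 9*(-4 + 0)/2 = 143990 + 9*(½)*(-4) = 143990 - 18 = 143972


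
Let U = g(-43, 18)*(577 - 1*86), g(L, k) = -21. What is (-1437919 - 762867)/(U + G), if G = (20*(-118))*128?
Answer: 2200786/312391 ≈ 7.0450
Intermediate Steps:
G = -302080 (G = -2360*128 = -302080)
U = -10311 (U = -21*(577 - 1*86) = -21*(577 - 86) = -21*491 = -10311)
(-1437919 - 762867)/(U + G) = (-1437919 - 762867)/(-10311 - 302080) = -2200786/(-312391) = -2200786*(-1/312391) = 2200786/312391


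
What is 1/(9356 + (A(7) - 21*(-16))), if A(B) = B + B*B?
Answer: 1/9748 ≈ 0.00010259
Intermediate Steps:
A(B) = B + B²
1/(9356 + (A(7) - 21*(-16))) = 1/(9356 + (7*(1 + 7) - 21*(-16))) = 1/(9356 + (7*8 + 336)) = 1/(9356 + (56 + 336)) = 1/(9356 + 392) = 1/9748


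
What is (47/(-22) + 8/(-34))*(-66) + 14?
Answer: 2899/17 ≈ 170.53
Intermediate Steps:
(47/(-22) + 8/(-34))*(-66) + 14 = (47*(-1/22) + 8*(-1/34))*(-66) + 14 = (-47/22 - 4/17)*(-66) + 14 = -887/374*(-66) + 14 = 2661/17 + 14 = 2899/17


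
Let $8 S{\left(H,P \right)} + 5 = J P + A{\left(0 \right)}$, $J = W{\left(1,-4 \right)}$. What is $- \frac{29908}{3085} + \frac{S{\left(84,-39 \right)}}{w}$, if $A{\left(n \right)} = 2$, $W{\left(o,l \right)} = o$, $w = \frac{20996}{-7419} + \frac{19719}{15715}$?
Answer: $- \frac{2059711926329}{323760840980} \approx -6.3618$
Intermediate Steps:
$w = - \frac{26236697}{16655655}$ ($w = 20996 \left(- \frac{1}{7419}\right) + 19719 \cdot \frac{1}{15715} = - \frac{20996}{7419} + \frac{2817}{2245} = - \frac{26236697}{16655655} \approx -1.5752$)
$J = 1$
$S{\left(H,P \right)} = - \frac{3}{8} + \frac{P}{8}$ ($S{\left(H,P \right)} = - \frac{5}{8} + \frac{1 P + 2}{8} = - \frac{5}{8} + \frac{P + 2}{8} = - \frac{5}{8} + \frac{2 + P}{8} = - \frac{5}{8} + \left(\frac{1}{4} + \frac{P}{8}\right) = - \frac{3}{8} + \frac{P}{8}$)
$- \frac{29908}{3085} + \frac{S{\left(84,-39 \right)}}{w} = - \frac{29908}{3085} + \frac{- \frac{3}{8} + \frac{1}{8} \left(-39\right)}{- \frac{26236697}{16655655}} = \left(-29908\right) \frac{1}{3085} + \left(- \frac{3}{8} - \frac{39}{8}\right) \left(- \frac{16655655}{26236697}\right) = - \frac{29908}{3085} - - \frac{349768755}{104946788} = - \frac{29908}{3085} + \frac{349768755}{104946788} = - \frac{2059711926329}{323760840980}$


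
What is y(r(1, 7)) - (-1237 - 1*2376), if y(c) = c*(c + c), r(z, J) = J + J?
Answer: 4005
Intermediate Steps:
r(z, J) = 2*J
y(c) = 2*c² (y(c) = c*(2*c) = 2*c²)
y(r(1, 7)) - (-1237 - 1*2376) = 2*(2*7)² - (-1237 - 1*2376) = 2*14² - (-1237 - 2376) = 2*196 - 1*(-3613) = 392 + 3613 = 4005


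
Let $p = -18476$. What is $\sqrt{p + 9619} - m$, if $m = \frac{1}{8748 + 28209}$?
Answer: $- \frac{1}{36957} + i \sqrt{8857} \approx -2.7058 \cdot 10^{-5} + 94.112 i$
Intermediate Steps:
$m = \frac{1}{36957} \approx 2.7058 \cdot 10^{-5}$
$\sqrt{p + 9619} - m = \sqrt{-18476 + 9619} - \frac{1}{36957} = \sqrt{-8857} - \frac{1}{36957} = i \sqrt{8857} - \frac{1}{36957} = - \frac{1}{36957} + i \sqrt{8857}$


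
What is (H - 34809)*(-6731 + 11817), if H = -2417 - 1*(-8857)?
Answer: -144284734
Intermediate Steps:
H = 6440 (H = -2417 + 8857 = 6440)
(H - 34809)*(-6731 + 11817) = (6440 - 34809)*(-6731 + 11817) = -28369*5086 = -144284734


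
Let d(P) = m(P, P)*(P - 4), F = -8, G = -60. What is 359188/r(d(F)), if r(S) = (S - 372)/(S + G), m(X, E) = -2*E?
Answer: 7542948/47 ≈ 1.6049e+5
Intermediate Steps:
d(P) = -2*P*(-4 + P) (d(P) = (-2*P)*(P - 4) = (-2*P)*(-4 + P) = -2*P*(-4 + P))
r(S) = (-372 + S)/(-60 + S) (r(S) = (S - 372)/(S - 60) = (-372 + S)/(-60 + S))
359188/r(d(F)) = 359188/(((-372 + 2*(-8)*(4 - 1*(-8)))/(-60 + 2*(-8)*(4 - 1*(-8))))) = 359188/(((-372 + 2*(-8)*(4 + 8))/(-60 + 2*(-8)*(4 + 8)))) = 359188/(((-372 + 2*(-8)*12)/(-60 + 2*(-8)*12))) = 359188/(((-372 - 192)/(-60 - 192))) = 359188/((-564/(-252))) = 359188/((-1/252*(-564))) = 359188/(47/21) = 359188*(21/47) = 7542948/47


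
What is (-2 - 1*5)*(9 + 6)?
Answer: -105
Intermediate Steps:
(-2 - 1*5)*(9 + 6) = (-2 - 5)*15 = -7*15 = -105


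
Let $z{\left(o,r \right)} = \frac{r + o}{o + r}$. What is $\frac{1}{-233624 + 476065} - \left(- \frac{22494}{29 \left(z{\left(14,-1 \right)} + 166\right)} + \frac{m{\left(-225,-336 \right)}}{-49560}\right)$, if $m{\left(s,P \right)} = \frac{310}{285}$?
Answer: $\frac{7702848443999273}{1658428274566980} \approx 4.6447$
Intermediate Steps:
$z{\left(o,r \right)} = 1$ ($z{\left(o,r \right)} = \frac{o + r}{o + r} = 1$)
$m{\left(s,P \right)} = \frac{62}{57}$ ($m{\left(s,P \right)} = 310 \cdot \frac{1}{285} = \frac{62}{57}$)
$\frac{1}{-233624 + 476065} - \left(- \frac{22494}{29 \left(z{\left(14,-1 \right)} + 166\right)} + \frac{m{\left(-225,-336 \right)}}{-49560}\right) = \frac{1}{-233624 + 476065} - \left(- \frac{22494}{29 \left(1 + 166\right)} + \frac{62}{57 \left(-49560\right)}\right) = \frac{1}{242441} - \left(- \frac{22494}{29 \cdot 167} + \frac{62}{57} \left(- \frac{1}{49560}\right)\right) = \frac{1}{242441} - \left(- \frac{22494}{4843} - \frac{31}{1412460}\right) = \frac{1}{242441} - - \frac{31772025373}{6840543780} = \frac{1}{242441} + \frac{31772025373}{6840543780} = \frac{7702848443999273}{1658428274566980}$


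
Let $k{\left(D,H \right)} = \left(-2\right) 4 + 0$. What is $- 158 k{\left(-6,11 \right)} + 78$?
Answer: $1342$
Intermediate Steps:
$k{\left(D,H \right)} = -8$ ($k{\left(D,H \right)} = -8 + 0 = -8$)
$- 158 k{\left(-6,11 \right)} + 78 = \left(-158\right) \left(-8\right) + 78 = 1264 + 78 = 1342$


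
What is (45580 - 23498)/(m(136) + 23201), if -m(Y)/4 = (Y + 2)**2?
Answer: -22082/52975 ≈ -0.41684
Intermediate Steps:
m(Y) = -4*(2 + Y)**2 (m(Y) = -4*(Y + 2)**2 = -4*(2 + Y)**2)
(45580 - 23498)/(m(136) + 23201) = (45580 - 23498)/(-4*(2 + 136)**2 + 23201) = 22082/(-4*138**2 + 23201) = 22082/(-4*19044 + 23201) = 22082/(-76176 + 23201) = 22082/(-52975) = 22082*(-1/52975) = -22082/52975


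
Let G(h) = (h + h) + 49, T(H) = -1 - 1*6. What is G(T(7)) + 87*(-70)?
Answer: -6055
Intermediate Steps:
T(H) = -7 (T(H) = -1 - 6 = -7)
G(h) = 49 + 2*h (G(h) = 2*h + 49 = 49 + 2*h)
G(T(7)) + 87*(-70) = (49 + 2*(-7)) + 87*(-70) = (49 - 14) - 6090 = 35 - 6090 = -6055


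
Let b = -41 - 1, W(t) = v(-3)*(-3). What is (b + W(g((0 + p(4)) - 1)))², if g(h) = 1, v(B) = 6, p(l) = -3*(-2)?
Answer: 3600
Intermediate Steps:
p(l) = 6
W(t) = -18 (W(t) = 6*(-3) = -18)
b = -42
(b + W(g((0 + p(4)) - 1)))² = (-42 - 18)² = (-60)² = 3600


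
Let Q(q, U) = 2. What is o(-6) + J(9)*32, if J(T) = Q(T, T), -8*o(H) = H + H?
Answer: 131/2 ≈ 65.500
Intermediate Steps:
o(H) = -H/4 (o(H) = -(H + H)/8 = -H/4)
J(T) = 2
o(-6) + J(9)*32 = -1/4*(-6) + 2*32 = 3/2 + 64 = 131/2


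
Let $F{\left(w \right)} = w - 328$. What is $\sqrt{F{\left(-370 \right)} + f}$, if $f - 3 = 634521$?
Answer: $\sqrt{633826} \approx 796.13$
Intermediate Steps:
$f = 634524$ ($f = 3 + 634521 = 634524$)
$F{\left(w \right)} = -328 + w$
$\sqrt{F{\left(-370 \right)} + f} = \sqrt{\left(-328 - 370\right) + 634524} = \sqrt{-698 + 634524} = \sqrt{633826}$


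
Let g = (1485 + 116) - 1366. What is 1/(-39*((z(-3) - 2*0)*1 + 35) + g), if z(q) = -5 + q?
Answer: -1/818 ≈ -0.0012225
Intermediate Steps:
g = 235 (g = 1601 - 1366 = 235)
1/(-39*((z(-3) - 2*0)*1 + 35) + g) = 1/(-39*(((-5 - 3) - 2*0)*1 + 35) + 235) = 1/(-39*((-8 + 0)*1 + 35) + 235) = 1/(-39*(-8*1 + 35) + 235) = 1/(-39*(-8 + 35) + 235) = 1/(-39*27 + 235) = 1/(-1053 + 235) = 1/(-818) = -1/818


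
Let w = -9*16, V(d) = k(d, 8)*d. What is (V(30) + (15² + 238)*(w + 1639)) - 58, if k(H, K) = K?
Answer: 692367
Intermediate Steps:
V(d) = 8*d
w = -144
(V(30) + (15² + 238)*(w + 1639)) - 58 = (8*30 + (15² + 238)*(-144 + 1639)) - 58 = (240 + (225 + 238)*1495) - 58 = (240 + 463*1495) - 58 = (240 + 692185) - 58 = 692425 - 58 = 692367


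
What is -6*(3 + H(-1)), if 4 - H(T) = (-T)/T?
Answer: -48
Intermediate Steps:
H(T) = 5 (H(T) = 4 - (-T)/T = 4 - 1*(-1) = 4 + 1 = 5)
-6*(3 + H(-1)) = -6*(3 + 5) = -6*8 = -48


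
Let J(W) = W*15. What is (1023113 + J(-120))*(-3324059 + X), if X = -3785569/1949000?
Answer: -6616673067042015097/1949000 ≈ -3.3949e+12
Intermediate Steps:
J(W) = 15*W
X = -3785569/1949000 (X = -3785569*1/1949000 = -3785569/1949000 ≈ -1.9423)
(1023113 + J(-120))*(-3324059 + X) = (1023113 + 15*(-120))*(-3324059 - 3785569/1949000) = (1023113 - 1800)*(-6478594776569/1949000) = 1021313*(-6478594776569/1949000) = -6616673067042015097/1949000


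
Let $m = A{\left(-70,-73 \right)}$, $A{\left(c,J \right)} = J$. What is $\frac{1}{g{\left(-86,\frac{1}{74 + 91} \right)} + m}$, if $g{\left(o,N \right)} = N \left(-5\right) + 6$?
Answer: $- \frac{33}{2212} \approx -0.014919$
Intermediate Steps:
$m = -73$
$g{\left(o,N \right)} = 6 - 5 N$ ($g{\left(o,N \right)} = - 5 N + 6 = 6 - 5 N$)
$\frac{1}{g{\left(-86,\frac{1}{74 + 91} \right)} + m} = \frac{1}{\left(6 - \frac{5}{74 + 91}\right) - 73} = \frac{1}{\left(6 - \frac{5}{165}\right) - 73} = \frac{1}{\left(6 - \frac{1}{33}\right) - 73} = \frac{1}{\frac{197}{33} - 73} = \frac{1}{- \frac{2212}{33}} = - \frac{33}{2212}$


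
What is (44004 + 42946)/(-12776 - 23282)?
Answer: -43475/18029 ≈ -2.4114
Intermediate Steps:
(44004 + 42946)/(-12776 - 23282) = 86950/(-36058) = 86950*(-1/36058) = -43475/18029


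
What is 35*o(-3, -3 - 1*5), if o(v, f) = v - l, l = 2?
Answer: -175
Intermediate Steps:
o(v, f) = -2 + v (o(v, f) = v - 1*2 = v - 2 = -2 + v)
35*o(-3, -3 - 1*5) = 35*(-2 - 3) = 35*(-5) = -175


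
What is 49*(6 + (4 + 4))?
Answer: 686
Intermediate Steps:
49*(6 + (4 + 4)) = 49*(6 + 8) = 49*14 = 686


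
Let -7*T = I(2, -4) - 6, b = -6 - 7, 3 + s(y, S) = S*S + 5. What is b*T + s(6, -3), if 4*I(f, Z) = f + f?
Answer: 12/7 ≈ 1.7143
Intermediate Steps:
I(f, Z) = f/2 (I(f, Z) = (f + f)/4 = (2*f)/4 = f/2)
s(y, S) = 2 + S**2 (s(y, S) = -3 + (S*S + 5) = -3 + (S**2 + 5) = -3 + (5 + S**2) = 2 + S**2)
b = -13
T = 5/7 (T = -((1/2)*2 - 6)/7 = -(1 - 6)/7 = -1/7*(-5) = 5/7 ≈ 0.71429)
b*T + s(6, -3) = -13*5/7 + (2 + (-3)**2) = -65/7 + (2 + 9) = -65/7 + 11 = 12/7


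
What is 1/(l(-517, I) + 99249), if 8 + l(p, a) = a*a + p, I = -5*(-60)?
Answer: 1/188724 ≈ 5.2987e-6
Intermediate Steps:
I = 300
l(p, a) = -8 + p + a**2 (l(p, a) = -8 + (a*a + p) = -8 + (a**2 + p) = -8 + (p + a**2) = -8 + p + a**2)
1/(l(-517, I) + 99249) = 1/((-8 - 517 + 300**2) + 99249) = 1/((-8 - 517 + 90000) + 99249) = 1/(89475 + 99249) = 1/188724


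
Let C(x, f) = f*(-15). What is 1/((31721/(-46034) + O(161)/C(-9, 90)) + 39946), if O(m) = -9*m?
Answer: 1726275/68958444481 ≈ 2.5034e-5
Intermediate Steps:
C(x, f) = -15*f
1/((31721/(-46034) + O(161)/C(-9, 90)) + 39946) = 1/((31721/(-46034) + (-9*161)/((-15*90))) + 39946) = 1/((31721*(-1/46034) - 1449/(-1350)) + 39946) = 1/((-31721/46034 - 1449*(-1/1350)) + 39946) = 1/((-31721/46034 + 161/150) + 39946) = 1/(663331/1726275 + 39946) = 1/(68958444481/1726275) = 1726275/68958444481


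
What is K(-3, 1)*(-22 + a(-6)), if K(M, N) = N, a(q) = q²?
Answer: 14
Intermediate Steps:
K(-3, 1)*(-22 + a(-6)) = 1*(-22 + (-6)²) = 1*(-22 + 36) = 1*14 = 14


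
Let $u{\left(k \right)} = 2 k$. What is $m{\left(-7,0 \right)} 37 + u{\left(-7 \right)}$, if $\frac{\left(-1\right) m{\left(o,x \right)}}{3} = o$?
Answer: $763$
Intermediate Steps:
$m{\left(o,x \right)} = - 3 o$
$m{\left(-7,0 \right)} 37 + u{\left(-7 \right)} = \left(-3\right) \left(-7\right) 37 + 2 \left(-7\right) = 21 \cdot 37 - 14 = 777 - 14 = 763$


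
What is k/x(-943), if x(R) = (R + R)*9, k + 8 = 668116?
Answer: -334054/8487 ≈ -39.361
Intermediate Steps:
k = 668108 (k = -8 + 668116 = 668108)
x(R) = 18*R (x(R) = (2*R)*9 = 18*R)
k/x(-943) = 668108/((18*(-943))) = 668108/(-16974) = 668108*(-1/16974) = -334054/8487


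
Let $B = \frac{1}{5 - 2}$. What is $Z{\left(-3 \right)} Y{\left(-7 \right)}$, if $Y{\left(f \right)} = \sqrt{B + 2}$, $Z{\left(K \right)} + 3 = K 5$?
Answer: $- 6 \sqrt{21} \approx -27.495$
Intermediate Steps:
$B = \frac{1}{3} \approx 0.33333$
$Z{\left(K \right)} = -3 + 5 K$ ($Z{\left(K \right)} = -3 + K 5 = -3 + 5 K$)
$Y{\left(f \right)} = \frac{\sqrt{21}}{3}$ ($Y{\left(f \right)} = \sqrt{\frac{1}{3} + 2} = \sqrt{\frac{7}{3}} = \frac{\sqrt{21}}{3}$)
$Z{\left(-3 \right)} Y{\left(-7 \right)} = \left(-3 + 5 \left(-3\right)\right) \frac{\sqrt{21}}{3} = \left(-3 - 15\right) \frac{\sqrt{21}}{3} = - 18 \frac{\sqrt{21}}{3} = - 6 \sqrt{21}$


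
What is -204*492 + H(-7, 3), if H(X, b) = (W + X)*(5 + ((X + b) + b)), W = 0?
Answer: -100396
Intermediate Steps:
H(X, b) = X*(5 + X + 2*b) (H(X, b) = (0 + X)*(5 + ((X + b) + b)) = X*(5 + (X + 2*b)) = X*(5 + X + 2*b))
-204*492 + H(-7, 3) = -204*492 - 7*(5 - 7 + 2*3) = -100368 - 7*(5 - 7 + 6) = -100368 - 7*4 = -100368 - 28 = -100396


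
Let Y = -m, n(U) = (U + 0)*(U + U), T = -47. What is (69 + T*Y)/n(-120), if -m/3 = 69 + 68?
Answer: -401/600 ≈ -0.66833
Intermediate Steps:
n(U) = 2*U² (n(U) = U*(2*U) = 2*U²)
m = -411 (m = -3*(69 + 68) = -3*137 = -411)
Y = 411 (Y = -1*(-411) = 411)
(69 + T*Y)/n(-120) = (69 - 47*411)/((2*(-120)²)) = (69 - 19317)/((2*14400)) = -19248/28800 = -19248*1/28800 = -401/600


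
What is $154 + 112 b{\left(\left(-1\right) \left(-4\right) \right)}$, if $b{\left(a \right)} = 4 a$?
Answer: $1946$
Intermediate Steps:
$154 + 112 b{\left(\left(-1\right) \left(-4\right) \right)} = 154 + 112 \cdot 4 \left(\left(-1\right) \left(-4\right)\right) = 154 + 112 \cdot 4 \cdot 4 = 154 + 112 \cdot 16 = 154 + 1792 = 1946$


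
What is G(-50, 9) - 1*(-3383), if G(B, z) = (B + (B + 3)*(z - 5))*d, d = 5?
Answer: 2193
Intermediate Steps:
G(B, z) = 5*B + 5*(-5 + z)*(3 + B) (G(B, z) = (B + (B + 3)*(z - 5))*5 = (B + (3 + B)*(-5 + z))*5 = (B + (-5 + z)*(3 + B))*5 = 5*B + 5*(-5 + z)*(3 + B))
G(-50, 9) - 1*(-3383) = (-75 - 20*(-50) + 15*9 + 5*(-50)*9) - 1*(-3383) = (-75 + 1000 + 135 - 2250) + 3383 = -1190 + 3383 = 2193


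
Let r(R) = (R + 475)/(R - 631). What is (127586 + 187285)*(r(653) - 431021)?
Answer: -1492698558957/11 ≈ -1.3570e+11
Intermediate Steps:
r(R) = (475 + R)/(-631 + R)
(127586 + 187285)*(r(653) - 431021) = (127586 + 187285)*((475 + 653)/(-631 + 653) - 431021) = 314871*(1128/22 - 431021) = 314871*((1/22)*1128 - 431021) = 314871*(564/11 - 431021) = 314871*(-4740667/11) = -1492698558957/11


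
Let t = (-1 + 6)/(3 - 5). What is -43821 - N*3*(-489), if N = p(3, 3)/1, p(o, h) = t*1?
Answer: -94977/2 ≈ -47489.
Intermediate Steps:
t = -5/2 (t = 5/(-2) = 5*(-½) = -5/2 ≈ -2.5000)
p(o, h) = -5/2 (p(o, h) = -5/2*1 = -5/2)
N = -5/2 (N = -5/2/1 = -5/2*1 = -5/2 ≈ -2.5000)
-43821 - N*3*(-489) = -43821 - (-5)*3*(-489)/2 = -43821 - (-5)*(-1467)/2 = -43821 - 1*7335/2 = -43821 - 7335/2 = -94977/2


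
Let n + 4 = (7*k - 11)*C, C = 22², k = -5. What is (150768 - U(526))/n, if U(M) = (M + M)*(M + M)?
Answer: 238984/5567 ≈ 42.929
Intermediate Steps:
U(M) = 4*M² (U(M) = (2*M)*(2*M) = 4*M²)
C = 484
n = -22268 (n = -4 + (7*(-5) - 11)*484 = -4 + (-35 - 11)*484 = -4 - 46*484 = -4 - 22264 = -22268)
(150768 - U(526))/n = (150768 - 4*526²)/(-22268) = (150768 - 4*276676)*(-1/22268) = (150768 - 1*1106704)*(-1/22268) = (150768 - 1106704)*(-1/22268) = -955936*(-1/22268) = 238984/5567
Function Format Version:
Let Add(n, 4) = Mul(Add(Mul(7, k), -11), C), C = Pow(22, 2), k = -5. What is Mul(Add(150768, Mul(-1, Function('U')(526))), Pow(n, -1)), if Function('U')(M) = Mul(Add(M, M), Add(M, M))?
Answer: Rational(238984, 5567) ≈ 42.929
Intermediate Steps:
Function('U')(M) = Mul(4, Pow(M, 2)) (Function('U')(M) = Mul(Mul(2, M), Mul(2, M)) = Mul(4, Pow(M, 2)))
C = 484
n = -22268 (n = Add(-4, Mul(Add(Mul(7, -5), -11), 484)) = Add(-4, Mul(Add(-35, -11), 484)) = Add(-4, Mul(-46, 484)) = Add(-4, -22264) = -22268)
Mul(Add(150768, Mul(-1, Function('U')(526))), Pow(n, -1)) = Mul(Add(150768, Mul(-1, Mul(4, Pow(526, 2)))), Pow(-22268, -1)) = Mul(Add(150768, Mul(-1, Mul(4, 276676))), Rational(-1, 22268)) = Mul(Add(150768, Mul(-1, 1106704)), Rational(-1, 22268)) = Mul(Add(150768, -1106704), Rational(-1, 22268)) = Mul(-955936, Rational(-1, 22268)) = Rational(238984, 5567)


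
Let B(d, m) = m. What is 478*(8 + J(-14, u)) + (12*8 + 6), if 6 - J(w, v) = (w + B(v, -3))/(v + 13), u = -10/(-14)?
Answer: 354553/48 ≈ 7386.5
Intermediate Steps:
u = 5/7 (u = -10*(-1/14) = 5/7 ≈ 0.71429)
J(w, v) = 6 - (-3 + w)/(13 + v) (J(w, v) = 6 - (w - 3)/(v + 13) = 6 - (-3 + w)/(13 + v))
478*(8 + J(-14, u)) + (12*8 + 6) = 478*(8 + (81 - 1*(-14) + 6*(5/7))/(13 + 5/7)) + (12*8 + 6) = 478*(8 + (81 + 14 + 30/7)/(96/7)) + (96 + 6) = 478*(8 + (7/96)*(695/7)) + 102 = 478*(8 + 695/96) + 102 = 478*(1463/96) + 102 = 349657/48 + 102 = 354553/48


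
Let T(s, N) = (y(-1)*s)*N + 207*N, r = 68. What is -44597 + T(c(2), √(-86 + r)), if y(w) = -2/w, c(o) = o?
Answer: -44597 + 633*I*√2 ≈ -44597.0 + 895.2*I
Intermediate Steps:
T(s, N) = 207*N + 2*N*s (T(s, N) = ((-2/(-1))*s)*N + 207*N = ((-2*(-1))*s)*N + 207*N = (2*s)*N + 207*N = 2*N*s + 207*N = 207*N + 2*N*s)
-44597 + T(c(2), √(-86 + r)) = -44597 + √(-86 + 68)*(207 + 2*2) = -44597 + √(-18)*(207 + 4) = -44597 + (3*I*√2)*211 = -44597 + 633*I*√2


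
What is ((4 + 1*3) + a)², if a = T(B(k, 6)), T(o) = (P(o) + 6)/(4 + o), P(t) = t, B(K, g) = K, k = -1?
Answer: 676/9 ≈ 75.111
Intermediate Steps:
T(o) = (6 + o)/(4 + o) (T(o) = (o + 6)/(4 + o) = (6 + o)/(4 + o))
a = 5/3 (a = (6 - 1)/(4 - 1) = 5/3 ≈ 1.6667)
((4 + 1*3) + a)² = ((4 + 1*3) + 5/3)² = ((4 + 3) + 5/3)² = (7 + 5/3)² = (26/3)² = 676/9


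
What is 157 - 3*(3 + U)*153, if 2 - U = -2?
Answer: -3056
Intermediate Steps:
U = 4 (U = 2 - 1*(-2) = 2 + 2 = 4)
157 - 3*(3 + U)*153 = 157 - 3*(3 + 4)*153 = 157 - 3*7*153 = 157 - 21*153 = 157 - 3213 = -3056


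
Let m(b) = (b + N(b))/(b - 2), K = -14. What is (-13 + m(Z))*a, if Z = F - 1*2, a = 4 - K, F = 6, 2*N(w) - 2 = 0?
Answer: -189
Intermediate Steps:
N(w) = 1 (N(w) = 1 + (½)*0 = 1 + 0 = 1)
a = 18 (a = 4 - 1*(-14) = 4 + 14 = 18)
Z = 4 (Z = 6 - 1*2 = 6 - 2 = 4)
m(b) = (1 + b)/(-2 + b) (m(b) = (b + 1)/(b - 2) = (1 + b)/(-2 + b))
(-13 + m(Z))*a = (-13 + (1 + 4)/(-2 + 4))*18 = (-13 + 5/2)*18 = -21/2*18 = -189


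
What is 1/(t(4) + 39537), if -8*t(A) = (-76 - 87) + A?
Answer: 8/316455 ≈ 2.5280e-5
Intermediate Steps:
t(A) = 163/8 - A/8 (t(A) = -((-76 - 87) + A)/8 = -(-163 + A)/8 = 163/8 - A/8)
1/(t(4) + 39537) = 1/((163/8 - ⅛*4) + 39537) = 1/((163/8 - ½) + 39537) = 1/(159/8 + 39537) = 1/(316455/8) = 8/316455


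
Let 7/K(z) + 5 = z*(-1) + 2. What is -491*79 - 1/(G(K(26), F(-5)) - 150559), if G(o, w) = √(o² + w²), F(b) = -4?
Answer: -739465679231087505/19063798483016 + 29*√13505/19063798483016 ≈ -38789.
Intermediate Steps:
K(z) = 7/(-3 - z) (K(z) = 7/(-5 + (z*(-1) + 2)) = 7/(-5 + (-z + 2)) = 7/(-5 + (2 - z)) = 7/(-3 - z))
-491*79 - 1/(G(K(26), F(-5)) - 150559) = -491*79 - 1/(√((-7/(3 + 26))² + (-4)²) - 150559) = -38789 - 1/(√((-7/29)² + 16) - 150559) = -38789 - 1/(√(49/841 + 16) - 150559) = -38789 - 1/(√(13505/841) - 150559) = -38789 - 1/(√13505/29 - 150559) = -38789 - 1/(-150559 + √13505/29)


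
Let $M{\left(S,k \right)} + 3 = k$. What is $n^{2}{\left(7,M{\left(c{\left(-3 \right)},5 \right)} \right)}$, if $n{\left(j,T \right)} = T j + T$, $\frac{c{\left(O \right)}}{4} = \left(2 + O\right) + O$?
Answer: $256$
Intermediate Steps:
$c{\left(O \right)} = 8 + 8 O$ ($c{\left(O \right)} = 4 \left(\left(2 + O\right) + O\right) = 4 \left(2 + 2 O\right) = 8 + 8 O$)
$M{\left(S,k \right)} = -3 + k$
$n{\left(j,T \right)} = T + T j$
$n^{2}{\left(7,M{\left(c{\left(-3 \right)},5 \right)} \right)} = \left(\left(-3 + 5\right) \left(1 + 7\right)\right)^{2} = \left(2 \cdot 8\right)^{2} = 16^{2} = 256$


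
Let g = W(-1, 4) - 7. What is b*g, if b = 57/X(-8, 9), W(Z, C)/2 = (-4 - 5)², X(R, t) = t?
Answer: 2945/3 ≈ 981.67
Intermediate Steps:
W(Z, C) = 162 (W(Z, C) = 2*(-4 - 5)² = 2*(-9)² = 2*81 = 162)
g = 155 (g = 162 - 7 = 155)
b = 19/3 (b = 57/9 = 57*(⅑) = 19/3 ≈ 6.3333)
b*g = (19/3)*155 = 2945/3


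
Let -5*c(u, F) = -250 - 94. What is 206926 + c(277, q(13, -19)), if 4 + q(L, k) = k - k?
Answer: 1034974/5 ≈ 2.0699e+5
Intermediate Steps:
q(L, k) = -4 (q(L, k) = -4 + (k - k) = -4 + 0 = -4)
c(u, F) = 344/5 (c(u, F) = -(-250 - 94)/5 = -1/5*(-344) = 344/5)
206926 + c(277, q(13, -19)) = 206926 + 344/5 = 1034974/5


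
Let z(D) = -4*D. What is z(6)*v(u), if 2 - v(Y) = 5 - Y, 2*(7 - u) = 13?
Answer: 60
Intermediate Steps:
u = ½ (u = 7 - ½*13 = 7 - 13/2 = ½ ≈ 0.50000)
v(Y) = -3 + Y (v(Y) = 2 - (5 - Y) = 2 + (-5 + Y) = -3 + Y)
z(6)*v(u) = (-4*6)*(-3 + ½) = -24*(-5/2) = 60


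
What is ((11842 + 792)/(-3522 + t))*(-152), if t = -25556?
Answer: 960184/14539 ≈ 66.042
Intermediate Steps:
((11842 + 792)/(-3522 + t))*(-152) = ((11842 + 792)/(-3522 - 25556))*(-152) = (12634/(-29078))*(-152) = (12634*(-1/29078))*(-152) = -6317/14539*(-152) = 960184/14539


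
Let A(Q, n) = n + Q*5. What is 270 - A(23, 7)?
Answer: 148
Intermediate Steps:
A(Q, n) = n + 5*Q
270 - A(23, 7) = 270 - (7 + 5*23) = 270 - (7 + 115) = 270 - 1*122 = 270 - 122 = 148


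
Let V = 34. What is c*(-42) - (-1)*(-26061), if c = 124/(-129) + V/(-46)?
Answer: -25703699/989 ≈ -25990.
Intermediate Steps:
c = -5045/2967 (c = 124/(-129) + 34/(-46) = 124*(-1/129) + 34*(-1/46) = -124/129 - 17/23 = -5045/2967 ≈ -1.7004)
c*(-42) - (-1)*(-26061) = -5045/2967*(-42) - (-1)*(-26061) = 70630/989 - 1*26061 = 70630/989 - 26061 = -25703699/989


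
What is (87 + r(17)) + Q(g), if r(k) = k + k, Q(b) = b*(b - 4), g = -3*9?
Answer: 958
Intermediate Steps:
g = -27
Q(b) = b*(-4 + b)
r(k) = 2*k
(87 + r(17)) + Q(g) = (87 + 2*17) - 27*(-4 - 27) = (87 + 34) - 27*(-31) = 121 + 837 = 958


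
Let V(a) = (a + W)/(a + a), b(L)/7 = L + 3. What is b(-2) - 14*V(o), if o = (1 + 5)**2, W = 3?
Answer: -7/12 ≈ -0.58333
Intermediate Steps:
b(L) = 21 + 7*L (b(L) = 7*(L + 3) = 7*(3 + L) = 21 + 7*L)
o = 36 (o = 6**2 = 36)
V(a) = (3 + a)/(2*a) (V(a) = (a + 3)/(a + a) = (3 + a)/((2*a)) = (3 + a)*(1/(2*a)) = (3 + a)/(2*a))
b(-2) - 14*V(o) = (21 + 7*(-2)) - 7*(3 + 36)/36 = (21 - 14) - 7*39/36 = 7 - 14*13/24 = 7 - 91/12 = -7/12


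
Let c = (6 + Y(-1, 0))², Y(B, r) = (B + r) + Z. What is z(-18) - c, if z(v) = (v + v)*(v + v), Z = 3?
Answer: 1232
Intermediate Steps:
z(v) = 4*v² (z(v) = (2*v)*(2*v) = 4*v²)
Y(B, r) = 3 + B + r (Y(B, r) = (B + r) + 3 = 3 + B + r)
c = 64 (c = (6 + (3 - 1 + 0))² = (6 + 2)² = 8² = 64)
z(-18) - c = 4*(-18)² - 1*64 = 4*324 - 64 = 1296 - 64 = 1232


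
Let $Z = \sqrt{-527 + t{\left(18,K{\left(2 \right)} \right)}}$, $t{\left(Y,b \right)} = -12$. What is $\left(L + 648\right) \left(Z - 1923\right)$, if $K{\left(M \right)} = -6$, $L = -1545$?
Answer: $1724931 - 6279 i \sqrt{11} \approx 1.7249 \cdot 10^{6} - 20825.0 i$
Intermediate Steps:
$Z = 7 i \sqrt{11}$ ($Z = \sqrt{-527 - 12} = \sqrt{-539} = 7 i \sqrt{11} \approx 23.216 i$)
$\left(L + 648\right) \left(Z - 1923\right) = \left(-1545 + 648\right) \left(7 i \sqrt{11} - 1923\right) = - 897 \left(-1923 + 7 i \sqrt{11}\right) = 1724931 - 6279 i \sqrt{11}$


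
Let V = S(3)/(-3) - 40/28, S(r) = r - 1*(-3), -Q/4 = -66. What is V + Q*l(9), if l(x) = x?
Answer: 16608/7 ≈ 2372.6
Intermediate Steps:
Q = 264 (Q = -4*(-66) = 264)
S(r) = 3 + r (S(r) = r + 3 = 3 + r)
V = -24/7 (V = (3 + 3)/(-3) - 40/28 = 6*(-1/3) - 40*1/28 = -2 - 10/7 = -24/7 ≈ -3.4286)
V + Q*l(9) = -24/7 + 264*9 = -24/7 + 2376 = 16608/7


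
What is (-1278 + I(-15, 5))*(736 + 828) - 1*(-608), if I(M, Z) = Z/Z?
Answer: -1996620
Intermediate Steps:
I(M, Z) = 1
(-1278 + I(-15, 5))*(736 + 828) - 1*(-608) = (-1278 + 1)*(736 + 828) - 1*(-608) = -1277*1564 + 608 = -1997228 + 608 = -1996620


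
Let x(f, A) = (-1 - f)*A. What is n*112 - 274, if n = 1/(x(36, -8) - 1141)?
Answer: -231642/845 ≈ -274.13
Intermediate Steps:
x(f, A) = A*(-1 - f)
n = -1/845 (n = 1/(-1*(-8)*(1 + 36) - 1141) = 1/(-1*(-8)*37 - 1141) = 1/(296 - 1141) = 1/(-845) = -1/845 ≈ -0.0011834)
n*112 - 274 = -1/845*112 - 274 = -112/845 - 274 = -231642/845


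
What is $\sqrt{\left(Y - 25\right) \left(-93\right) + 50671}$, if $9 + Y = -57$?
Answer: $\sqrt{59134} \approx 243.17$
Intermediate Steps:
$Y = -66$ ($Y = -9 - 57 = -66$)
$\sqrt{\left(Y - 25\right) \left(-93\right) + 50671} = \sqrt{\left(-66 - 25\right) \left(-93\right) + 50671} = \sqrt{\left(-91\right) \left(-93\right) + 50671} = \sqrt{8463 + 50671} = \sqrt{59134}$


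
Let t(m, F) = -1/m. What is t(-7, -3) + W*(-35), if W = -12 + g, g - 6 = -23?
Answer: 7106/7 ≈ 1015.1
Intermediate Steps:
g = -17 (g = 6 - 23 = -17)
W = -29 (W = -12 - 17 = -29)
t(-7, -3) + W*(-35) = -1/(-7) - 29*(-35) = -1*(-1/7) + 1015 = 1/7 + 1015 = 7106/7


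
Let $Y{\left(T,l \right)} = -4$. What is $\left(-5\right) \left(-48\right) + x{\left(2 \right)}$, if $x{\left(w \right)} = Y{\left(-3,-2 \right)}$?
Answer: $236$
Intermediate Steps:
$x{\left(w \right)} = -4$
$\left(-5\right) \left(-48\right) + x{\left(2 \right)} = \left(-5\right) \left(-48\right) - 4 = 240 - 4 = 236$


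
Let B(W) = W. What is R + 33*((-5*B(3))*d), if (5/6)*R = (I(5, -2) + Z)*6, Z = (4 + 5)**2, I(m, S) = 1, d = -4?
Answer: 12852/5 ≈ 2570.4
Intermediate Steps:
Z = 81 (Z = 9**2 = 81)
R = 2952/5 (R = 6*((1 + 81)*6)/5 = 6*(82*6)/5 = (6/5)*492 = 2952/5 ≈ 590.40)
R + 33*((-5*B(3))*d) = 2952/5 + 33*(-5*3*(-4)) = 2952/5 + 33*(-15*(-4)) = 2952/5 + 33*60 = 2952/5 + 1980 = 12852/5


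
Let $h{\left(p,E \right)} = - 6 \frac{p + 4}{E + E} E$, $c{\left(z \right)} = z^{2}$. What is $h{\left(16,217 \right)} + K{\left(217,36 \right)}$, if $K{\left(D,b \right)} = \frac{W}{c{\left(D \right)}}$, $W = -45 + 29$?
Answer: $- \frac{2825356}{47089} \approx -60.0$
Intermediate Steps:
$W = -16$
$K{\left(D,b \right)} = - \frac{16}{D^{2}}$
$h{\left(p,E \right)} = -12 - 3 p$ ($h{\left(p,E \right)} = - 6 \frac{4 + p}{2 E} E = - \frac{3 \left(4 + p\right)}{E} E = -12 - 3 p$)
$h{\left(16,217 \right)} + K{\left(217,36 \right)} = \left(-12 - 48\right) - \frac{16}{47089} = -60 - \frac{16}{47089} = - \frac{2825356}{47089}$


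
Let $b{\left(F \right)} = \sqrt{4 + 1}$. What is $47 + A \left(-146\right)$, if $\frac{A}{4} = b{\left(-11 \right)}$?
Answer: $47 - 584 \sqrt{5} \approx -1258.9$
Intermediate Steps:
$b{\left(F \right)} = \sqrt{5}$
$A = 4 \sqrt{5} \approx 8.9443$
$47 + A \left(-146\right) = 47 + 4 \sqrt{5} \left(-146\right) = 47 - 584 \sqrt{5}$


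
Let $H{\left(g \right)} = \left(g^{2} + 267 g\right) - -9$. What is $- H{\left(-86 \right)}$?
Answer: $15557$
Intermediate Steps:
$H{\left(g \right)} = 9 + g^{2} + 267 g$ ($H{\left(g \right)} = \left(g^{2} + 267 g\right) + \left(-125 + 134\right) = \left(g^{2} + 267 g\right) + 9 = 9 + g^{2} + 267 g$)
$- H{\left(-86 \right)} = - (9 + \left(-86\right)^{2} + 267 \left(-86\right)) = - (9 + 7396 - 22962) = \left(-1\right) \left(-15557\right) = 15557$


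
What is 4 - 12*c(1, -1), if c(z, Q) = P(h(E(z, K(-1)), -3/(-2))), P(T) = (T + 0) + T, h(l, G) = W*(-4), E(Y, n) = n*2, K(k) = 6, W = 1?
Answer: 100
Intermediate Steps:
E(Y, n) = 2*n
h(l, G) = -4 (h(l, G) = 1*(-4) = -4)
P(T) = 2*T (P(T) = T + T = 2*T)
c(z, Q) = -8 (c(z, Q) = 2*(-4) = -8)
4 - 12*c(1, -1) = 4 - 12*(-8) = 4 + 96 = 100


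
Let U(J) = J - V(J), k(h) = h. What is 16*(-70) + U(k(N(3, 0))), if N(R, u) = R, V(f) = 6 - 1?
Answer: -1122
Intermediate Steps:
V(f) = 5
U(J) = -5 + J (U(J) = J - 1*5 = J - 5 = -5 + J)
16*(-70) + U(k(N(3, 0))) = 16*(-70) + (-5 + 3) = -1120 - 2 = -1122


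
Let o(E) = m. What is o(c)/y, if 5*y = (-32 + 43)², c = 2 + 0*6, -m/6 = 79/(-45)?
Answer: 158/363 ≈ 0.43526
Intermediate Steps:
m = 158/15 (m = -474/(-45) = -474*(-1)/45 = -6*(-79/45) = 158/15 ≈ 10.533)
c = 2 (c = 2 + 0 = 2)
o(E) = 158/15
y = 121/5 (y = (-32 + 43)²/5 = (⅕)*11² = (⅕)*121 = 121/5 ≈ 24.200)
o(c)/y = 158/(15*(121/5)) = (158/15)*(5/121) = 158/363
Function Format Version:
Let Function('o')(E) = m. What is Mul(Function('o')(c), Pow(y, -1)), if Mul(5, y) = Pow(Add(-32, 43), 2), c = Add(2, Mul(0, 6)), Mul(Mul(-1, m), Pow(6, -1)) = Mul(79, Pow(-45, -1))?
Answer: Rational(158, 363) ≈ 0.43526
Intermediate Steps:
m = Rational(158, 15) (m = Mul(-6, Mul(79, Pow(-45, -1))) = Mul(-6, Mul(79, Rational(-1, 45))) = Mul(-6, Rational(-79, 45)) = Rational(158, 15) ≈ 10.533)
c = 2 (c = Add(2, 0) = 2)
Function('o')(E) = Rational(158, 15)
y = Rational(121, 5) (y = Mul(Rational(1, 5), Pow(Add(-32, 43), 2)) = Mul(Rational(1, 5), Pow(11, 2)) = Mul(Rational(1, 5), 121) = Rational(121, 5) ≈ 24.200)
Mul(Function('o')(c), Pow(y, -1)) = Mul(Rational(158, 15), Pow(Rational(121, 5), -1)) = Mul(Rational(158, 15), Rational(5, 121)) = Rational(158, 363)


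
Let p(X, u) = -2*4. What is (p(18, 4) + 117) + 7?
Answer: 116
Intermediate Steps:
p(X, u) = -8
(p(18, 4) + 117) + 7 = (-8 + 117) + 7 = 109 + 7 = 116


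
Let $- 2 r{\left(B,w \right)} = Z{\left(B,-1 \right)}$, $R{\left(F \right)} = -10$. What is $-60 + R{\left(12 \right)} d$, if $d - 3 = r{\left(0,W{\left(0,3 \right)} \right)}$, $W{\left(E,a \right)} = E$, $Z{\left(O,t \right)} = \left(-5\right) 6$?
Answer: $-240$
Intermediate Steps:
$Z{\left(O,t \right)} = -30$
$r{\left(B,w \right)} = 15$ ($r{\left(B,w \right)} = \left(- \frac{1}{2}\right) \left(-30\right) = 15$)
$d = 18$ ($d = 3 + 15 = 18$)
$-60 + R{\left(12 \right)} d = -60 - 180 = -240$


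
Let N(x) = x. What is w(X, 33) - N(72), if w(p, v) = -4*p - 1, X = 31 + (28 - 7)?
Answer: -281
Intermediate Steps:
X = 52 (X = 31 + 21 = 52)
w(p, v) = -1 - 4*p
w(X, 33) - N(72) = (-1 - 4*52) - 1*72 = (-1 - 208) - 72 = -209 - 72 = -281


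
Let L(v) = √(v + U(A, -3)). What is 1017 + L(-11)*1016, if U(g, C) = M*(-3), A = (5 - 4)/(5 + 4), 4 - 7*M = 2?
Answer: 1017 + 1016*I*√581/7 ≈ 1017.0 + 3498.5*I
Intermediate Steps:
M = 2/7 (M = 4/7 - ⅐*2 = 4/7 - 2/7 = 2/7 ≈ 0.28571)
A = ⅑ (A = 1/9 = 1*(⅑) = ⅑ ≈ 0.11111)
U(g, C) = -6/7 (U(g, C) = (2/7)*(-3) = -6/7)
L(v) = √(-6/7 + v) (L(v) = √(v - 6/7) = √(-6/7 + v))
1017 + L(-11)*1016 = 1017 + (√(-42 + 49*(-11))/7)*1016 = 1017 + (√(-42 - 539)/7)*1016 = 1017 + (√(-581)/7)*1016 = 1017 + ((I*√581)/7)*1016 = 1017 + (I*√581/7)*1016 = 1017 + 1016*I*√581/7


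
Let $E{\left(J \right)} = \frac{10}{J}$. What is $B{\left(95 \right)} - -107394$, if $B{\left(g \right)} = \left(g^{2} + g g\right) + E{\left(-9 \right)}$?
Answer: $\frac{1128986}{9} \approx 1.2544 \cdot 10^{5}$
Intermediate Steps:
$B{\left(g \right)} = - \frac{10}{9} + 2 g^{2}$ ($B{\left(g \right)} = \left(g^{2} + g g\right) + \frac{10}{-9} = \left(g^{2} + g^{2}\right) + 10 \left(- \frac{1}{9}\right) = 2 g^{2} - \frac{10}{9} = - \frac{10}{9} + 2 g^{2}$)
$B{\left(95 \right)} - -107394 = \left(- \frac{10}{9} + 2 \cdot 95^{2}\right) - -107394 = \left(- \frac{10}{9} + 2 \cdot 9025\right) + 107394 = \left(- \frac{10}{9} + 18050\right) + 107394 = \frac{162440}{9} + 107394 = \frac{1128986}{9}$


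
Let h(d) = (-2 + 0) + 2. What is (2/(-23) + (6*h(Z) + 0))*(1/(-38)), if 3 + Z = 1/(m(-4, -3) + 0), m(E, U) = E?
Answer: 1/437 ≈ 0.0022883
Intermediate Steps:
Z = -13/4 (Z = -3 + 1/(-4 + 0) = -3 + 1/(-4) = -3 - ¼ = -13/4 ≈ -3.2500)
h(d) = 0 (h(d) = -2 + 2 = 0)
(2/(-23) + (6*h(Z) + 0))*(1/(-38)) = (2/(-23) + (6*0 + 0))*(1/(-38)) = (2*(-1/23) + (0 + 0))*(1*(-1/38)) = (-2/23 + 0)*(-1/38) = -2/23*(-1/38) = 1/437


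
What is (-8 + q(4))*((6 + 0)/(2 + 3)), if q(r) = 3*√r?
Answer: -12/5 ≈ -2.4000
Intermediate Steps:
(-8 + q(4))*((6 + 0)/(2 + 3)) = (-8 + 3*√4)*((6 + 0)/(2 + 3)) = (-8 + 3*2)*(6/5) = (-8 + 6)*(6*(⅕)) = -2*6/5 = -12/5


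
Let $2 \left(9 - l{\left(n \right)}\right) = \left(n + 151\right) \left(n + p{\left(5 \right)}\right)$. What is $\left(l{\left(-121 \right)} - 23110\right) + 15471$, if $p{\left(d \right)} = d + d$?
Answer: $-5965$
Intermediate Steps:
$p{\left(d \right)} = 2 d$
$l{\left(n \right)} = 9 - \frac{\left(10 + n\right) \left(151 + n\right)}{2}$ ($l{\left(n \right)} = 9 - \frac{\left(n + 151\right) \left(n + 2 \cdot 5\right)}{2} = 9 - \frac{\left(151 + n\right) \left(n + 10\right)}{2} = 9 - \frac{\left(151 + n\right) \left(10 + n\right)}{2} = 9 - \frac{\left(10 + n\right) \left(151 + n\right)}{2}$)
$\left(l{\left(-121 \right)} - 23110\right) + 15471 = \left(\left(-746 - - \frac{19481}{2} - \frac{\left(-121\right)^{2}}{2}\right) - 23110\right) + 15471 = \left(\left(-746 + \frac{19481}{2} - \frac{14641}{2}\right) - 23110\right) + 15471 = \left(1674 - 23110\right) + 15471 = -21436 + 15471 = -5965$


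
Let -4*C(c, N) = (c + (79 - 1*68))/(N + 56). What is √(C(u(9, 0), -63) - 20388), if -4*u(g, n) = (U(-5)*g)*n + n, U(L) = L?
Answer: I*√3995971/14 ≈ 142.79*I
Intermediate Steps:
u(g, n) = -n/4 + 5*g*n/4 (u(g, n) = -((-5*g)*n + n)/4 = -(-5*g*n + n)/4 = -(n - 5*g*n)/4 = -n/4 + 5*g*n/4)
C(c, N) = -(11 + c)/(4*(56 + N)) (C(c, N) = -(c + (79 - 1*68))/(4*(N + 56)) = -(c + (79 - 68))/(4*(56 + N)) = -(c + 11)/(4*(56 + N)) = -(11 + c)/(4*(56 + N)))
√(C(u(9, 0), -63) - 20388) = √((-11 - 0*(-1 + 5*9)/4)/(4*(56 - 63)) - 20388) = √((¼)*(-11 - 0*(-1 + 45)/4)/(-7) - 20388) = √((¼)*(-⅐)*(-11 - 0*44/4) - 20388) = √((¼)*(-⅐)*(-11 - 1*0) - 20388) = √((¼)*(-⅐)*(-11 + 0) - 20388) = √((¼)*(-⅐)*(-11) - 20388) = √(11/28 - 20388) = √(-570853/28) = I*√3995971/14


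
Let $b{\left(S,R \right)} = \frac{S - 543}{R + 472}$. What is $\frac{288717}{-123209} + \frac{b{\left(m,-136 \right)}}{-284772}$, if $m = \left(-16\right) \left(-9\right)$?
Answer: $- \frac{69236523127}{29546503872} \approx -2.3433$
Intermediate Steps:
$m = 144$
$b{\left(S,R \right)} = \frac{-543 + S}{472 + R}$
$\frac{288717}{-123209} + \frac{b{\left(m,-136 \right)}}{-284772} = \frac{288717}{-123209} + \frac{\frac{1}{472 - 136} \left(-543 + 144\right)}{-284772} = 288717 \left(- \frac{1}{123209}\right) + \frac{1}{336} \left(-399\right) \left(- \frac{1}{284772}\right) = - \frac{288717}{123209} + \frac{1}{336} \left(-399\right) \left(- \frac{1}{284772}\right) = - \frac{288717}{123209} - - \frac{1}{239808} = - \frac{288717}{123209} + \frac{1}{239808} = - \frac{69236523127}{29546503872}$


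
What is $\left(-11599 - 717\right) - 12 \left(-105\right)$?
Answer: $-11056$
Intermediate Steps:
$\left(-11599 - 717\right) - 12 \left(-105\right) = -12316 - -1260 = -12316 + 1260 = -11056$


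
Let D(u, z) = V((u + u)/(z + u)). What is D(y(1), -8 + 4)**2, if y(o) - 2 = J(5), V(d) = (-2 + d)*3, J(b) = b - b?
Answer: 144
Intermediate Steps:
J(b) = 0
V(d) = -6 + 3*d
y(o) = 2 (y(o) = 2 + 0 = 2)
D(u, z) = -6 + 6*u/(u + z) (D(u, z) = -6 + 3*((u + u)/(z + u)) = -6 + 3*((2*u)/(u + z)) = -6 + 3*(2*u/(u + z)) = -6 + 6*u/(u + z))
D(y(1), -8 + 4)**2 = (-6*(-8 + 4)/(2 + (-8 + 4)))**2 = (-6*(-4)/(2 - 4))**2 = (-6*(-4)/(-2))**2 = (-6*(-4)*(-1/2))**2 = (-12)**2 = 144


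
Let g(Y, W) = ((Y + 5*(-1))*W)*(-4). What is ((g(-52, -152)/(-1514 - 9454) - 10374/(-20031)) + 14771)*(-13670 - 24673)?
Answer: -1728628542956859/3051389 ≈ -5.6651e+8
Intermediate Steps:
g(Y, W) = -4*W*(-5 + Y) (g(Y, W) = ((Y - 5)*W)*(-4) = ((-5 + Y)*W)*(-4) = (W*(-5 + Y))*(-4) = -4*W*(-5 + Y))
((g(-52, -152)/(-1514 - 9454) - 10374/(-20031)) + 14771)*(-13670 - 24673) = (((4*(-152)*(5 - 1*(-52)))/(-1514 - 9454) - 10374/(-20031)) + 14771)*(-13670 - 24673) = (((4*(-152)*(5 + 52))/(-10968) - 10374*(-1/20031)) + 14771)*(-38343) = (((4*(-152)*57)*(-1/10968) + 3458/6677) + 14771)*(-38343) = ((-34656*(-1/10968) + 3458/6677) + 14771)*(-38343) = ((1444/457 + 3458/6677) + 14771)*(-38343) = (11221894/3051389 + 14771)*(-38343) = (45083288813/3051389)*(-38343) = -1728628542956859/3051389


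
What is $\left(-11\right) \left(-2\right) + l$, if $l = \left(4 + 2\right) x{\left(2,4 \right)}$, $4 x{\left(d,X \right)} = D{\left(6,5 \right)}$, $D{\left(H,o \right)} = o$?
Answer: $\frac{59}{2} \approx 29.5$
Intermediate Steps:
$x{\left(d,X \right)} = \frac{5}{4}$ ($x{\left(d,X \right)} = \frac{1}{4} \cdot 5 = \frac{5}{4}$)
$l = \frac{15}{2}$ ($l = \left(4 + 2\right) \frac{5}{4} = 6 \cdot \frac{5}{4} = \frac{15}{2} \approx 7.5$)
$\left(-11\right) \left(-2\right) + l = \left(-11\right) \left(-2\right) + \frac{15}{2} = 22 + \frac{15}{2} = \frac{59}{2}$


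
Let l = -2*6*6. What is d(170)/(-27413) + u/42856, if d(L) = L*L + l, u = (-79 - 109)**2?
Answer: -33320962/146851441 ≈ -0.22690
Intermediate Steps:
u = 35344 (u = (-188)**2 = 35344)
l = -72 (l = -12*6 = -72)
d(L) = -72 + L**2 (d(L) = L*L - 72 = L**2 - 72 = -72 + L**2)
d(170)/(-27413) + u/42856 = (-72 + 170**2)/(-27413) + 35344/42856 = (-72 + 28900)*(-1/27413) + 35344*(1/42856) = 28828*(-1/27413) + 4418/5357 = -28828/27413 + 4418/5357 = -33320962/146851441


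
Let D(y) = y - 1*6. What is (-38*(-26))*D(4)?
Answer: -1976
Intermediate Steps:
D(y) = -6 + y (D(y) = y - 6 = -6 + y)
(-38*(-26))*D(4) = (-38*(-26))*(-6 + 4) = 988*(-2) = -1976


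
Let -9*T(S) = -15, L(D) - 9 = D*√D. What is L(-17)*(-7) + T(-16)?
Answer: -184/3 + 119*I*√17 ≈ -61.333 + 490.65*I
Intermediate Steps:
L(D) = 9 + D^(3/2) (L(D) = 9 + D*√D = 9 + D^(3/2))
T(S) = 5/3 (T(S) = -⅑*(-15) = 5/3)
L(-17)*(-7) + T(-16) = (9 + (-17)^(3/2))*(-7) + 5/3 = (9 - 17*I*√17)*(-7) + 5/3 = (-63 + 119*I*√17) + 5/3 = -184/3 + 119*I*√17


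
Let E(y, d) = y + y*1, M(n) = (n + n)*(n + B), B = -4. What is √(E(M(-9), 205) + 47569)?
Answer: 11*√397 ≈ 219.17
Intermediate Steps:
M(n) = 2*n*(-4 + n) (M(n) = (n + n)*(n - 4) = (2*n)*(-4 + n) = 2*n*(-4 + n))
E(y, d) = 2*y (E(y, d) = y + y = 2*y)
√(E(M(-9), 205) + 47569) = √(2*(2*(-9)*(-4 - 9)) + 47569) = √(2*(2*(-9)*(-13)) + 47569) = √(2*234 + 47569) = √(468 + 47569) = √48037 = 11*√397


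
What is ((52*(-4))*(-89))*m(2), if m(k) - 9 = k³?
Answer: 314704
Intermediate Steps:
m(k) = 9 + k³
((52*(-4))*(-89))*m(2) = ((52*(-4))*(-89))*(9 + 2³) = (-208*(-89))*(9 + 8) = 18512*17 = 314704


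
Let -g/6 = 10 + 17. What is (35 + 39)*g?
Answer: -11988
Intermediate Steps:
g = -162 (g = -6*(10 + 17) = -6*27 = -162)
(35 + 39)*g = (35 + 39)*(-162) = 74*(-162) = -11988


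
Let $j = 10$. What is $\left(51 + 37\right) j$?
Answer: $880$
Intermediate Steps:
$\left(51 + 37\right) j = \left(51 + 37\right) 10 = 88 \cdot 10 = 880$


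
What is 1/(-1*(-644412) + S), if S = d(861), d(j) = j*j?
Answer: 1/1385733 ≈ 7.2164e-7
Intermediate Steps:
d(j) = j**2
S = 741321 (S = 861**2 = 741321)
1/(-1*(-644412) + S) = 1/(-1*(-644412) + 741321) = 1/(644412 + 741321) = 1/1385733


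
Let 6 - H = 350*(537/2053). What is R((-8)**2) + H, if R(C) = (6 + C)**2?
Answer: 9884068/2053 ≈ 4814.5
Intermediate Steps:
H = -175632/2053 (H = 6 - 350*537/2053 = 6 - 1*187950/2053 = 6 - 187950/2053 = -175632/2053 ≈ -85.549)
R((-8)**2) + H = (6 + (-8)**2)**2 - 175632/2053 = (6 + 64)**2 - 175632/2053 = 70**2 - 175632/2053 = 4900 - 175632/2053 = 9884068/2053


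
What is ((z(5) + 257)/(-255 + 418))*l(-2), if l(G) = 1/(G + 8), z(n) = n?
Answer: 131/489 ≈ 0.26789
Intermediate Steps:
l(G) = 1/(8 + G)
((z(5) + 257)/(-255 + 418))*l(-2) = ((5 + 257)/(-255 + 418))/(8 - 2) = (262/163)/6 = (262*(1/163))*(1/6) = (262/163)*(1/6) = 131/489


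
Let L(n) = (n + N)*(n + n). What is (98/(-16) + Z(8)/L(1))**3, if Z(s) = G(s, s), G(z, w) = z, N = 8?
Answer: -68417929/373248 ≈ -183.30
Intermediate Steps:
Z(s) = s
L(n) = 2*n*(8 + n) (L(n) = (n + 8)*(n + n) = (8 + n)*(2*n) = 2*n*(8 + n))
(98/(-16) + Z(8)/L(1))**3 = (98/(-16) + 8/((2*1*(8 + 1))))**3 = (98*(-1/16) + 8/((2*1*9)))**3 = (-49/8 + 8/18)**3 = (-49/8 + 8*(1/18))**3 = (-49/8 + 4/9)**3 = (-409/72)**3 = -68417929/373248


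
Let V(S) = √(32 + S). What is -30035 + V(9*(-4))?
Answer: -30035 + 2*I ≈ -30035.0 + 2.0*I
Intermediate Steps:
-30035 + V(9*(-4)) = -30035 + √(32 + 9*(-4)) = -30035 + √(32 - 36) = -30035 + √(-4) = -30035 + 2*I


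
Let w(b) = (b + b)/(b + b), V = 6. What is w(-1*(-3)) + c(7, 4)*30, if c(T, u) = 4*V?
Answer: 721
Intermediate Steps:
c(T, u) = 24 (c(T, u) = 4*6 = 24)
w(b) = 1 (w(b) = (2*b)/((2*b)) = (2*b)*(1/(2*b)) = 1)
w(-1*(-3)) + c(7, 4)*30 = 1 + 24*30 = 1 + 720 = 721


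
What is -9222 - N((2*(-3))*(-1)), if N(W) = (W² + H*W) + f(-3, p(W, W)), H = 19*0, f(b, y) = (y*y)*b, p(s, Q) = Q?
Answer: -9150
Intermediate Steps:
f(b, y) = b*y² (f(b, y) = y²*b = b*y²)
H = 0
N(W) = -2*W² (N(W) = (W² + 0*W) - 3*W² = (W² + 0) - 3*W² = W² - 3*W² = -2*W²)
-9222 - N((2*(-3))*(-1)) = -9222 - (-2)*((2*(-3))*(-1))² = -9222 - (-2)*(-6*(-1))² = -9222 - (-2)*6² = -9222 - (-2)*36 = -9222 - 1*(-72) = -9222 + 72 = -9150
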